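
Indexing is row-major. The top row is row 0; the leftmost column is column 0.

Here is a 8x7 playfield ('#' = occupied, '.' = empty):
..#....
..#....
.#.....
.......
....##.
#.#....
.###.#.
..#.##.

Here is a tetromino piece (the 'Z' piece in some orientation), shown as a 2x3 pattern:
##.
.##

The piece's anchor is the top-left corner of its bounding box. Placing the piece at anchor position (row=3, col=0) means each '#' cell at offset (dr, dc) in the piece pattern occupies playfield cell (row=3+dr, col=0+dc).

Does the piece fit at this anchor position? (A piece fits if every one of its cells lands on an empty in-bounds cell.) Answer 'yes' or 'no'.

Answer: yes

Derivation:
Check each piece cell at anchor (3, 0):
  offset (0,0) -> (3,0): empty -> OK
  offset (0,1) -> (3,1): empty -> OK
  offset (1,1) -> (4,1): empty -> OK
  offset (1,2) -> (4,2): empty -> OK
All cells valid: yes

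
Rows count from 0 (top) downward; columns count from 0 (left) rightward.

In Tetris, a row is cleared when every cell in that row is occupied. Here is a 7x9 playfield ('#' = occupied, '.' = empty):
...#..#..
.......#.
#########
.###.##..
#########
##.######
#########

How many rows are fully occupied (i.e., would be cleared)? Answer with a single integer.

Check each row:
  row 0: 7 empty cells -> not full
  row 1: 8 empty cells -> not full
  row 2: 0 empty cells -> FULL (clear)
  row 3: 4 empty cells -> not full
  row 4: 0 empty cells -> FULL (clear)
  row 5: 1 empty cell -> not full
  row 6: 0 empty cells -> FULL (clear)
Total rows cleared: 3

Answer: 3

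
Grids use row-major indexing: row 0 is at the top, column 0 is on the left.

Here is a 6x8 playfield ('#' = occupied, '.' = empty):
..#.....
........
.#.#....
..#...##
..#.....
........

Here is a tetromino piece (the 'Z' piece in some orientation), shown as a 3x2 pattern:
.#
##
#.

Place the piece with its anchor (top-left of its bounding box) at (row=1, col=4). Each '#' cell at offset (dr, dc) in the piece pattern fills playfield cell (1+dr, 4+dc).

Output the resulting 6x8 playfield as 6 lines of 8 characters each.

Answer: ..#.....
.....#..
.#.###..
..#.#.##
..#.....
........

Derivation:
Fill (1+0,4+1) = (1,5)
Fill (1+1,4+0) = (2,4)
Fill (1+1,4+1) = (2,5)
Fill (1+2,4+0) = (3,4)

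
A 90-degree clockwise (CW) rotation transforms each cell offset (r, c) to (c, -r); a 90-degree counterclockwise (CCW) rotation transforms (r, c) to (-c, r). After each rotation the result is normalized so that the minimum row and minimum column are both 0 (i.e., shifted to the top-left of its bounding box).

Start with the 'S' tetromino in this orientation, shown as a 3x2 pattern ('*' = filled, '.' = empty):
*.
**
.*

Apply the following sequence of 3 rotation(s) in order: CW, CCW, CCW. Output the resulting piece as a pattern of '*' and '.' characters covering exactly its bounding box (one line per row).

Start:
*.
**
.*
After rotation 1 (CW):
.**
**.
After rotation 2 (CCW):
*.
**
.*
After rotation 3 (CCW):
.**
**.

Answer: .**
**.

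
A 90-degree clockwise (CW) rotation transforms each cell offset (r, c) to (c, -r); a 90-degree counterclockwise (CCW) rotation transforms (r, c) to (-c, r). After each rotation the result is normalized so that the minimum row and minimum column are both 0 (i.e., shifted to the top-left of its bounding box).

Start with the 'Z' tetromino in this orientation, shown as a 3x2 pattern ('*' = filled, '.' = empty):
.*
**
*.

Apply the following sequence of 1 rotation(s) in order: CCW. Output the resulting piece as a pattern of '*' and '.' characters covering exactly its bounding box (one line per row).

Start:
.*
**
*.
After rotation 1 (CCW):
**.
.**

Answer: **.
.**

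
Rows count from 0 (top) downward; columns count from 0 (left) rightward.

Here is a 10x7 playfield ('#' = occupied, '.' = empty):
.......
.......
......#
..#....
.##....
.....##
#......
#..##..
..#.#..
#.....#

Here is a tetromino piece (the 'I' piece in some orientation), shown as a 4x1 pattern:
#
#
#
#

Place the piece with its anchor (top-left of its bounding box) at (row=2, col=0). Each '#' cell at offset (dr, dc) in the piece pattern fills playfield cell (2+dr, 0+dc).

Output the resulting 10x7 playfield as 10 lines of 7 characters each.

Fill (2+0,0+0) = (2,0)
Fill (2+1,0+0) = (3,0)
Fill (2+2,0+0) = (4,0)
Fill (2+3,0+0) = (5,0)

Answer: .......
.......
#.....#
#.#....
###....
#....##
#......
#..##..
..#.#..
#.....#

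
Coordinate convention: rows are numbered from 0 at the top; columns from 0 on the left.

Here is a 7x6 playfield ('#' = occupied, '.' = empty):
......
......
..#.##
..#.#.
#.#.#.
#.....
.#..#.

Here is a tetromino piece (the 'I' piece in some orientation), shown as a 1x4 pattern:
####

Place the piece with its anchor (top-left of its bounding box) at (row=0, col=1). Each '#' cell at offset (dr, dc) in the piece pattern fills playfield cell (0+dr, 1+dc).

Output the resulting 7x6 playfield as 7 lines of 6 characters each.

Answer: .####.
......
..#.##
..#.#.
#.#.#.
#.....
.#..#.

Derivation:
Fill (0+0,1+0) = (0,1)
Fill (0+0,1+1) = (0,2)
Fill (0+0,1+2) = (0,3)
Fill (0+0,1+3) = (0,4)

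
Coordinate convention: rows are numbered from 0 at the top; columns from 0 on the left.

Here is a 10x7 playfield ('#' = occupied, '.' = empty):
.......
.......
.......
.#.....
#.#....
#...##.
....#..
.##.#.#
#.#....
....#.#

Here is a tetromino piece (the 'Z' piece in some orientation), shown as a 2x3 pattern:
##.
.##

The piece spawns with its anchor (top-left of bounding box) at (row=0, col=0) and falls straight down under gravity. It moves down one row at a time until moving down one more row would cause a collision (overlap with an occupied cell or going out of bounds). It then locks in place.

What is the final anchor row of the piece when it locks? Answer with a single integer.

Spawn at (row=0, col=0). Try each row:
  row 0: fits
  row 1: fits
  row 2: blocked -> lock at row 1

Answer: 1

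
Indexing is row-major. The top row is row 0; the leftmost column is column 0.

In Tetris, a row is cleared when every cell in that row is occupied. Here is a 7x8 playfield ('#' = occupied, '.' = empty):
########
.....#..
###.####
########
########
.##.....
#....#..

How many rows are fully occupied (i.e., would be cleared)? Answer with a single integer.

Check each row:
  row 0: 0 empty cells -> FULL (clear)
  row 1: 7 empty cells -> not full
  row 2: 1 empty cell -> not full
  row 3: 0 empty cells -> FULL (clear)
  row 4: 0 empty cells -> FULL (clear)
  row 5: 6 empty cells -> not full
  row 6: 6 empty cells -> not full
Total rows cleared: 3

Answer: 3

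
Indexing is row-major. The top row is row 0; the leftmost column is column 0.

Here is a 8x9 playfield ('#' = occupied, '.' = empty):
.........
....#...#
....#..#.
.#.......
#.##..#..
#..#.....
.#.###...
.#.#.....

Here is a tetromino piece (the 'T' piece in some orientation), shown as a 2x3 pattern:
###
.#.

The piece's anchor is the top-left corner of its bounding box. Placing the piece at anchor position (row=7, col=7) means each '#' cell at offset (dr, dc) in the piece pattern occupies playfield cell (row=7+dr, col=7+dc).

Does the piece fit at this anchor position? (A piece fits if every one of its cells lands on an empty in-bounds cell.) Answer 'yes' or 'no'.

Check each piece cell at anchor (7, 7):
  offset (0,0) -> (7,7): empty -> OK
  offset (0,1) -> (7,8): empty -> OK
  offset (0,2) -> (7,9): out of bounds -> FAIL
  offset (1,1) -> (8,8): out of bounds -> FAIL
All cells valid: no

Answer: no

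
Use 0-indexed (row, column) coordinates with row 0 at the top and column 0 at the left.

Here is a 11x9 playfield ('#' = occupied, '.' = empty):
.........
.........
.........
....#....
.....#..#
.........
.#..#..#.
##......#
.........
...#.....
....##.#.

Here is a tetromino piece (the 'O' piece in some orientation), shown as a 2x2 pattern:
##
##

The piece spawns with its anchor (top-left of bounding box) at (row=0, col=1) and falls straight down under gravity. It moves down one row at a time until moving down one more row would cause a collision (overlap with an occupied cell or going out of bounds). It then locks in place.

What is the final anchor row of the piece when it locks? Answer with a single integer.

Spawn at (row=0, col=1). Try each row:
  row 0: fits
  row 1: fits
  row 2: fits
  row 3: fits
  row 4: fits
  row 5: blocked -> lock at row 4

Answer: 4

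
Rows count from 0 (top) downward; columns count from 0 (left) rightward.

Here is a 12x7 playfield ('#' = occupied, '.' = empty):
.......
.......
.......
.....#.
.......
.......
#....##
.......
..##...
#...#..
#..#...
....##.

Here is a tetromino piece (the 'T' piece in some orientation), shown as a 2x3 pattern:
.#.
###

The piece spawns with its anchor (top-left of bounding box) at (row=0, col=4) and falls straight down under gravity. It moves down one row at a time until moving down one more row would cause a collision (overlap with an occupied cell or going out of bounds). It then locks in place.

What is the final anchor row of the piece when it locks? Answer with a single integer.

Spawn at (row=0, col=4). Try each row:
  row 0: fits
  row 1: fits
  row 2: blocked -> lock at row 1

Answer: 1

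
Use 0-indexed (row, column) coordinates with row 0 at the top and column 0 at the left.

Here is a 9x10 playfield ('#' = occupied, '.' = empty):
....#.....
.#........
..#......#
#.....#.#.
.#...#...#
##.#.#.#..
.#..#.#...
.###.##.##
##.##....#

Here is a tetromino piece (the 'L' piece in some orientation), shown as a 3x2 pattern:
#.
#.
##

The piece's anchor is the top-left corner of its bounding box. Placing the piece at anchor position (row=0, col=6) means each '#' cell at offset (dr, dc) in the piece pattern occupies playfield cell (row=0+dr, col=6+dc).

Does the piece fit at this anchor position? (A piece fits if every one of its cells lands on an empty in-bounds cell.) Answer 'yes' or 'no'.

Check each piece cell at anchor (0, 6):
  offset (0,0) -> (0,6): empty -> OK
  offset (1,0) -> (1,6): empty -> OK
  offset (2,0) -> (2,6): empty -> OK
  offset (2,1) -> (2,7): empty -> OK
All cells valid: yes

Answer: yes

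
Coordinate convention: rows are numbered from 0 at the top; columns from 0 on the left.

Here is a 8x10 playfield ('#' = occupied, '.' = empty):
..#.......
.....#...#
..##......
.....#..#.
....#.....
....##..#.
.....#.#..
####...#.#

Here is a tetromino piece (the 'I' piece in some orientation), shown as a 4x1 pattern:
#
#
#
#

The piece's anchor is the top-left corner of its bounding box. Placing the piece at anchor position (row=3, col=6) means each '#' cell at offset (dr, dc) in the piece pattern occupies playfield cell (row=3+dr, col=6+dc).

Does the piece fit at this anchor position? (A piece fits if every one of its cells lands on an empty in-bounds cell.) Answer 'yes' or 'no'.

Answer: yes

Derivation:
Check each piece cell at anchor (3, 6):
  offset (0,0) -> (3,6): empty -> OK
  offset (1,0) -> (4,6): empty -> OK
  offset (2,0) -> (5,6): empty -> OK
  offset (3,0) -> (6,6): empty -> OK
All cells valid: yes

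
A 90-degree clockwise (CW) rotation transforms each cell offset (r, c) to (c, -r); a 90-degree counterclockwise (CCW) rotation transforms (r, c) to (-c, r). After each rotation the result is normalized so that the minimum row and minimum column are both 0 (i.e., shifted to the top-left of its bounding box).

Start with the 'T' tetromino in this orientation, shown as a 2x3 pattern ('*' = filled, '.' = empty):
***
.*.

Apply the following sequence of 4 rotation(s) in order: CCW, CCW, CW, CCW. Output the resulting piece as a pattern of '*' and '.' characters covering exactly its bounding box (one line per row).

Answer: .*.
***

Derivation:
Start:
***
.*.
After rotation 1 (CCW):
*.
**
*.
After rotation 2 (CCW):
.*.
***
After rotation 3 (CW):
*.
**
*.
After rotation 4 (CCW):
.*.
***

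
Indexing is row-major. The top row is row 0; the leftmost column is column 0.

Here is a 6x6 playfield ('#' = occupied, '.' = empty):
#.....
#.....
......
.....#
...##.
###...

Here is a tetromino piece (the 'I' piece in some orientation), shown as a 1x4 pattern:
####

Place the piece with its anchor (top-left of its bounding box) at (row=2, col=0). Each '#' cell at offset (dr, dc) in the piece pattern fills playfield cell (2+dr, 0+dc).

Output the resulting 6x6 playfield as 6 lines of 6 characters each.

Answer: #.....
#.....
####..
.....#
...##.
###...

Derivation:
Fill (2+0,0+0) = (2,0)
Fill (2+0,0+1) = (2,1)
Fill (2+0,0+2) = (2,2)
Fill (2+0,0+3) = (2,3)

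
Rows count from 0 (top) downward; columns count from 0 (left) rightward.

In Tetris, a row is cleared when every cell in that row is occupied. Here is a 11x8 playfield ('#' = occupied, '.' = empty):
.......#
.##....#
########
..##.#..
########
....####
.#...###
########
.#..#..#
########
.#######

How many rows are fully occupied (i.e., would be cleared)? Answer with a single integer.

Check each row:
  row 0: 7 empty cells -> not full
  row 1: 5 empty cells -> not full
  row 2: 0 empty cells -> FULL (clear)
  row 3: 5 empty cells -> not full
  row 4: 0 empty cells -> FULL (clear)
  row 5: 4 empty cells -> not full
  row 6: 4 empty cells -> not full
  row 7: 0 empty cells -> FULL (clear)
  row 8: 5 empty cells -> not full
  row 9: 0 empty cells -> FULL (clear)
  row 10: 1 empty cell -> not full
Total rows cleared: 4

Answer: 4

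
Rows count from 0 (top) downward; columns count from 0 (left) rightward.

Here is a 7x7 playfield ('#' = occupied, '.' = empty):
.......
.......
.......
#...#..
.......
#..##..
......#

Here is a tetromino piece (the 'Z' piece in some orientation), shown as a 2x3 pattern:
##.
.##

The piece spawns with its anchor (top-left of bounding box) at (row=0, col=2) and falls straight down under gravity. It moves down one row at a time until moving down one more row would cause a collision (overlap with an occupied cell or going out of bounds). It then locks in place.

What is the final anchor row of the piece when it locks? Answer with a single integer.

Answer: 1

Derivation:
Spawn at (row=0, col=2). Try each row:
  row 0: fits
  row 1: fits
  row 2: blocked -> lock at row 1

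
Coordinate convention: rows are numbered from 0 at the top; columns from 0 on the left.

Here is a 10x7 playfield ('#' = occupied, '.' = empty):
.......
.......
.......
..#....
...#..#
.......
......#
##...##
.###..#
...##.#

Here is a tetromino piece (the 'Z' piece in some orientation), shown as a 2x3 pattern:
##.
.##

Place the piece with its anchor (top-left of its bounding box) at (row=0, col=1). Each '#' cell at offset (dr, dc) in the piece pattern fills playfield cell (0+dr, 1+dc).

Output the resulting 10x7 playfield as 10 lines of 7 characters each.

Fill (0+0,1+0) = (0,1)
Fill (0+0,1+1) = (0,2)
Fill (0+1,1+1) = (1,2)
Fill (0+1,1+2) = (1,3)

Answer: .##....
..##...
.......
..#....
...#..#
.......
......#
##...##
.###..#
...##.#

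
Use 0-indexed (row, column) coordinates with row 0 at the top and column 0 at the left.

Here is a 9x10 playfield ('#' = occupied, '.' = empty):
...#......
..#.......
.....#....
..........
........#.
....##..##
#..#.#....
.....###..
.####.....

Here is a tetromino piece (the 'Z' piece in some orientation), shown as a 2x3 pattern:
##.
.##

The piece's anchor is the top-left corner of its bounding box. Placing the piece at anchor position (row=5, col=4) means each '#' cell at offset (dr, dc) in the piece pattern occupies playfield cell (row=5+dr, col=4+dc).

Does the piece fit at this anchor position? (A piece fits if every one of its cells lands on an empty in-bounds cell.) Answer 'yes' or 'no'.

Answer: no

Derivation:
Check each piece cell at anchor (5, 4):
  offset (0,0) -> (5,4): occupied ('#') -> FAIL
  offset (0,1) -> (5,5): occupied ('#') -> FAIL
  offset (1,1) -> (6,5): occupied ('#') -> FAIL
  offset (1,2) -> (6,6): empty -> OK
All cells valid: no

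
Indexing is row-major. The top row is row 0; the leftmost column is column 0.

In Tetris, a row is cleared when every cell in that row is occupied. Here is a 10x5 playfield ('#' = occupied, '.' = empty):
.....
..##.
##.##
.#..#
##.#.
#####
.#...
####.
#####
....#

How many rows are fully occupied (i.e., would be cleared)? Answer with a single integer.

Answer: 2

Derivation:
Check each row:
  row 0: 5 empty cells -> not full
  row 1: 3 empty cells -> not full
  row 2: 1 empty cell -> not full
  row 3: 3 empty cells -> not full
  row 4: 2 empty cells -> not full
  row 5: 0 empty cells -> FULL (clear)
  row 6: 4 empty cells -> not full
  row 7: 1 empty cell -> not full
  row 8: 0 empty cells -> FULL (clear)
  row 9: 4 empty cells -> not full
Total rows cleared: 2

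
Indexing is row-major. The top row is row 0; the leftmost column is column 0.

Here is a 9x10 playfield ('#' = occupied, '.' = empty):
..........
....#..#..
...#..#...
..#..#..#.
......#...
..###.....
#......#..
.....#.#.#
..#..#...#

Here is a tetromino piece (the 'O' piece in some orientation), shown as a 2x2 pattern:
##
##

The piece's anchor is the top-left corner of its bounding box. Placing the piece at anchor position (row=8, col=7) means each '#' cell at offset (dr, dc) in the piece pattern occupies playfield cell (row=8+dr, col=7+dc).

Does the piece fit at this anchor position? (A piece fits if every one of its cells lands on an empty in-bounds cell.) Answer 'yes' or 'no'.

Answer: no

Derivation:
Check each piece cell at anchor (8, 7):
  offset (0,0) -> (8,7): empty -> OK
  offset (0,1) -> (8,8): empty -> OK
  offset (1,0) -> (9,7): out of bounds -> FAIL
  offset (1,1) -> (9,8): out of bounds -> FAIL
All cells valid: no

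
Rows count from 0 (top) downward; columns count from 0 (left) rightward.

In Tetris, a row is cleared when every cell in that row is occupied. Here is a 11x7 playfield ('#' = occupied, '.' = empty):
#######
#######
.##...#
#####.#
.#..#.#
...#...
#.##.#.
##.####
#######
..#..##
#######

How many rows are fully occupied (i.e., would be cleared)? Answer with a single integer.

Answer: 4

Derivation:
Check each row:
  row 0: 0 empty cells -> FULL (clear)
  row 1: 0 empty cells -> FULL (clear)
  row 2: 4 empty cells -> not full
  row 3: 1 empty cell -> not full
  row 4: 4 empty cells -> not full
  row 5: 6 empty cells -> not full
  row 6: 3 empty cells -> not full
  row 7: 1 empty cell -> not full
  row 8: 0 empty cells -> FULL (clear)
  row 9: 4 empty cells -> not full
  row 10: 0 empty cells -> FULL (clear)
Total rows cleared: 4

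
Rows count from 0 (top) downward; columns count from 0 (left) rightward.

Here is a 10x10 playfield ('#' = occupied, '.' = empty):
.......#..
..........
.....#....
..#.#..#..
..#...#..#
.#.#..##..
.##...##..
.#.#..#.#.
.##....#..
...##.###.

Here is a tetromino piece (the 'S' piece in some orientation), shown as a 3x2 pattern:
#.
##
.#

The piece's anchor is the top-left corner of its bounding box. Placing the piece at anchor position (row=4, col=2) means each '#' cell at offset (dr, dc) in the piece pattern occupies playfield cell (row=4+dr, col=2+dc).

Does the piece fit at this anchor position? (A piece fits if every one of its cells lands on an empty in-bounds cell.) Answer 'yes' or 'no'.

Answer: no

Derivation:
Check each piece cell at anchor (4, 2):
  offset (0,0) -> (4,2): occupied ('#') -> FAIL
  offset (1,0) -> (5,2): empty -> OK
  offset (1,1) -> (5,3): occupied ('#') -> FAIL
  offset (2,1) -> (6,3): empty -> OK
All cells valid: no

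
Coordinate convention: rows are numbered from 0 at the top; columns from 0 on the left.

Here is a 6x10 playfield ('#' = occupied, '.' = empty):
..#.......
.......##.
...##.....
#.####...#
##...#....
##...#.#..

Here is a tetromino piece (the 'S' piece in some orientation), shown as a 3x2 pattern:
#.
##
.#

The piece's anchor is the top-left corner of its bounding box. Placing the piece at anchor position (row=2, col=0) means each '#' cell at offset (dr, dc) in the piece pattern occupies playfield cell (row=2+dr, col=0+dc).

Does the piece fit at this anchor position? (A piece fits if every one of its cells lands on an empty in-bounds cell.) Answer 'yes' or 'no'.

Answer: no

Derivation:
Check each piece cell at anchor (2, 0):
  offset (0,0) -> (2,0): empty -> OK
  offset (1,0) -> (3,0): occupied ('#') -> FAIL
  offset (1,1) -> (3,1): empty -> OK
  offset (2,1) -> (4,1): occupied ('#') -> FAIL
All cells valid: no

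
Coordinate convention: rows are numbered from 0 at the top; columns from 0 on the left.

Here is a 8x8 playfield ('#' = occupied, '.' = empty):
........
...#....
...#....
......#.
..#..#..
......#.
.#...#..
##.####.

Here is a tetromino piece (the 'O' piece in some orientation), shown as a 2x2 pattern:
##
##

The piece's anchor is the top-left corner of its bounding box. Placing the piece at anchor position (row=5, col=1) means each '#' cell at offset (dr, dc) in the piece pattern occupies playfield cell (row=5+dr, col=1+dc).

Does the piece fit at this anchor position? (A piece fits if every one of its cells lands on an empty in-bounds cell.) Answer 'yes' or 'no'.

Check each piece cell at anchor (5, 1):
  offset (0,0) -> (5,1): empty -> OK
  offset (0,1) -> (5,2): empty -> OK
  offset (1,0) -> (6,1): occupied ('#') -> FAIL
  offset (1,1) -> (6,2): empty -> OK
All cells valid: no

Answer: no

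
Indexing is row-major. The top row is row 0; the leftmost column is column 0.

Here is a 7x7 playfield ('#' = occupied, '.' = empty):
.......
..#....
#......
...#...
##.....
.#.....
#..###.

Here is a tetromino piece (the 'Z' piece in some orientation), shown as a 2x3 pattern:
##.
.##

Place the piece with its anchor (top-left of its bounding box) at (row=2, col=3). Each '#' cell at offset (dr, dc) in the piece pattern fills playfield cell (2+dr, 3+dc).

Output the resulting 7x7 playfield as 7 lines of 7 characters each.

Answer: .......
..#....
#..##..
...###.
##.....
.#.....
#..###.

Derivation:
Fill (2+0,3+0) = (2,3)
Fill (2+0,3+1) = (2,4)
Fill (2+1,3+1) = (3,4)
Fill (2+1,3+2) = (3,5)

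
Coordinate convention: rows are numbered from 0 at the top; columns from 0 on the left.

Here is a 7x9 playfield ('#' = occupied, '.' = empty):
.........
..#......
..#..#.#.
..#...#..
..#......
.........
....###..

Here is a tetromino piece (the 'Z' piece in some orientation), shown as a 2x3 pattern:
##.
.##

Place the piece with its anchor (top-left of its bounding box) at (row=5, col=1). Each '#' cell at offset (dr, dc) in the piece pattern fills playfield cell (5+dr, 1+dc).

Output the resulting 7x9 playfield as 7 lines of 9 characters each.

Fill (5+0,1+0) = (5,1)
Fill (5+0,1+1) = (5,2)
Fill (5+1,1+1) = (6,2)
Fill (5+1,1+2) = (6,3)

Answer: .........
..#......
..#..#.#.
..#...#..
..#......
.##......
..#####..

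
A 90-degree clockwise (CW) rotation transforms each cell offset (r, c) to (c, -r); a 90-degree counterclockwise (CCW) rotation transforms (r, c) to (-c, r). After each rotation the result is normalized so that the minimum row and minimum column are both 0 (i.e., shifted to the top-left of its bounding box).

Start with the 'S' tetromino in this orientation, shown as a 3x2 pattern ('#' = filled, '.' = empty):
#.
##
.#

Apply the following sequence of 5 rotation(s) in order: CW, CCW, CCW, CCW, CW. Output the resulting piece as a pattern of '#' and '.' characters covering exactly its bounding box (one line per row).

Start:
#.
##
.#
After rotation 1 (CW):
.##
##.
After rotation 2 (CCW):
#.
##
.#
After rotation 3 (CCW):
.##
##.
After rotation 4 (CCW):
#.
##
.#
After rotation 5 (CW):
.##
##.

Answer: .##
##.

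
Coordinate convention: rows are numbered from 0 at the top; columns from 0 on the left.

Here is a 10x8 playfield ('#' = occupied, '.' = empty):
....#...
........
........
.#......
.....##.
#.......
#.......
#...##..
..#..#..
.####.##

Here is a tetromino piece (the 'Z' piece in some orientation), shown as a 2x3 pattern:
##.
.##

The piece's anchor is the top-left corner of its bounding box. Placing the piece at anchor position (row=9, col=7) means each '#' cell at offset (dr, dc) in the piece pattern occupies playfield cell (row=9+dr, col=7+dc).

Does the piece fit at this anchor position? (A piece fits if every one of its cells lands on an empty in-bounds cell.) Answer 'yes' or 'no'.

Answer: no

Derivation:
Check each piece cell at anchor (9, 7):
  offset (0,0) -> (9,7): occupied ('#') -> FAIL
  offset (0,1) -> (9,8): out of bounds -> FAIL
  offset (1,1) -> (10,8): out of bounds -> FAIL
  offset (1,2) -> (10,9): out of bounds -> FAIL
All cells valid: no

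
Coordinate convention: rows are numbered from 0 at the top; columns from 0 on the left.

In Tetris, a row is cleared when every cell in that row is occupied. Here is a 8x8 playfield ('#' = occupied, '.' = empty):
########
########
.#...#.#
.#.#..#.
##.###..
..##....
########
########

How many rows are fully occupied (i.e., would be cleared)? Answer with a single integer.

Check each row:
  row 0: 0 empty cells -> FULL (clear)
  row 1: 0 empty cells -> FULL (clear)
  row 2: 5 empty cells -> not full
  row 3: 5 empty cells -> not full
  row 4: 3 empty cells -> not full
  row 5: 6 empty cells -> not full
  row 6: 0 empty cells -> FULL (clear)
  row 7: 0 empty cells -> FULL (clear)
Total rows cleared: 4

Answer: 4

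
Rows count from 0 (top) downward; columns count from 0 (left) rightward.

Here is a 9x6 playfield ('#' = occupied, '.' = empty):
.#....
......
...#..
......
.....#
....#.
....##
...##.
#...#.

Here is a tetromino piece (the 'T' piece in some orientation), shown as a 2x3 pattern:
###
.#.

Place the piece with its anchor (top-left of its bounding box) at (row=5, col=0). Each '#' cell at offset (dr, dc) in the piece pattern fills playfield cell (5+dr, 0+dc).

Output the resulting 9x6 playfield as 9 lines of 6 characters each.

Fill (5+0,0+0) = (5,0)
Fill (5+0,0+1) = (5,1)
Fill (5+0,0+2) = (5,2)
Fill (5+1,0+1) = (6,1)

Answer: .#....
......
...#..
......
.....#
###.#.
.#..##
...##.
#...#.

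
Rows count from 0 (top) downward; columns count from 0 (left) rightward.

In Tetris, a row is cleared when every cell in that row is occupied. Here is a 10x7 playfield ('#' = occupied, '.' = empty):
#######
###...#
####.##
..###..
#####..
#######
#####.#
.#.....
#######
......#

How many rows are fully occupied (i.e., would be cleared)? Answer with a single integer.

Answer: 3

Derivation:
Check each row:
  row 0: 0 empty cells -> FULL (clear)
  row 1: 3 empty cells -> not full
  row 2: 1 empty cell -> not full
  row 3: 4 empty cells -> not full
  row 4: 2 empty cells -> not full
  row 5: 0 empty cells -> FULL (clear)
  row 6: 1 empty cell -> not full
  row 7: 6 empty cells -> not full
  row 8: 0 empty cells -> FULL (clear)
  row 9: 6 empty cells -> not full
Total rows cleared: 3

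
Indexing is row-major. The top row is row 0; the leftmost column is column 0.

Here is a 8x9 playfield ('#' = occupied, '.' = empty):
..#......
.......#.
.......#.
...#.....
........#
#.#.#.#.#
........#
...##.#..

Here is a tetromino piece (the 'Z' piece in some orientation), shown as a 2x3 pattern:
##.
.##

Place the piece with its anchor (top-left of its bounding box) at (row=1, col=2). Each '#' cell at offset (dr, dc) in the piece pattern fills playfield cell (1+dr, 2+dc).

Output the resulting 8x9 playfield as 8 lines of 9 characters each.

Answer: ..#......
..##...#.
...##..#.
...#.....
........#
#.#.#.#.#
........#
...##.#..

Derivation:
Fill (1+0,2+0) = (1,2)
Fill (1+0,2+1) = (1,3)
Fill (1+1,2+1) = (2,3)
Fill (1+1,2+2) = (2,4)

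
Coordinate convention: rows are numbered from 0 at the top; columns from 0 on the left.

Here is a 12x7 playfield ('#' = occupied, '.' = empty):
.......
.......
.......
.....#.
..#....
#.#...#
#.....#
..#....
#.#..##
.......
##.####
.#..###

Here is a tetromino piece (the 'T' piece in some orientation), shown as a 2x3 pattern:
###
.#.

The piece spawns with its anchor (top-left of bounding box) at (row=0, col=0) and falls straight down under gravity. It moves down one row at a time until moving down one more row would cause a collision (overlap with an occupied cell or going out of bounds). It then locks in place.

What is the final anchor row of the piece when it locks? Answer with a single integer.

Answer: 3

Derivation:
Spawn at (row=0, col=0). Try each row:
  row 0: fits
  row 1: fits
  row 2: fits
  row 3: fits
  row 4: blocked -> lock at row 3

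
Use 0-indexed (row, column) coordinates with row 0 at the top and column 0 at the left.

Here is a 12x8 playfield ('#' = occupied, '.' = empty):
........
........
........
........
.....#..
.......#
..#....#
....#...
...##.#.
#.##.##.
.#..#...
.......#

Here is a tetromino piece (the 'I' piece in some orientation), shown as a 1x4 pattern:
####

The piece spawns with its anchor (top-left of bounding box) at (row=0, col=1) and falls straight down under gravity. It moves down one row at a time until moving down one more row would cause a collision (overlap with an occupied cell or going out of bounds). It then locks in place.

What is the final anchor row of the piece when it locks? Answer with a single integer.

Answer: 5

Derivation:
Spawn at (row=0, col=1). Try each row:
  row 0: fits
  row 1: fits
  row 2: fits
  row 3: fits
  row 4: fits
  row 5: fits
  row 6: blocked -> lock at row 5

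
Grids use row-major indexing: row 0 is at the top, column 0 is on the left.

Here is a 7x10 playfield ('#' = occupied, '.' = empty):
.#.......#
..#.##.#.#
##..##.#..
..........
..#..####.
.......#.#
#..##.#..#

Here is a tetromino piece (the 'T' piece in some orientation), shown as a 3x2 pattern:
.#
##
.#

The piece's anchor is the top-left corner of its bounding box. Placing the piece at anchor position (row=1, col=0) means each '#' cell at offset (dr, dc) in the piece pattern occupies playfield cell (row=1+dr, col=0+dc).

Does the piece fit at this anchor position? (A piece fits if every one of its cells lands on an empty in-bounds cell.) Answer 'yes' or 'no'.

Check each piece cell at anchor (1, 0):
  offset (0,1) -> (1,1): empty -> OK
  offset (1,0) -> (2,0): occupied ('#') -> FAIL
  offset (1,1) -> (2,1): occupied ('#') -> FAIL
  offset (2,1) -> (3,1): empty -> OK
All cells valid: no

Answer: no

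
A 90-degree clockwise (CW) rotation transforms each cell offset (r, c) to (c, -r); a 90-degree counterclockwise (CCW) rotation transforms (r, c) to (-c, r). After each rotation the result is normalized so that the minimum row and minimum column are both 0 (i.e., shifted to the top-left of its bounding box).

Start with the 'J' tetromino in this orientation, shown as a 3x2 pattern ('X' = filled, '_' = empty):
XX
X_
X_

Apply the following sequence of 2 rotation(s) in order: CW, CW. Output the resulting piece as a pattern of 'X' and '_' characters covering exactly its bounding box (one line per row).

Start:
XX
X_
X_
After rotation 1 (CW):
XXX
__X
After rotation 2 (CW):
_X
_X
XX

Answer: _X
_X
XX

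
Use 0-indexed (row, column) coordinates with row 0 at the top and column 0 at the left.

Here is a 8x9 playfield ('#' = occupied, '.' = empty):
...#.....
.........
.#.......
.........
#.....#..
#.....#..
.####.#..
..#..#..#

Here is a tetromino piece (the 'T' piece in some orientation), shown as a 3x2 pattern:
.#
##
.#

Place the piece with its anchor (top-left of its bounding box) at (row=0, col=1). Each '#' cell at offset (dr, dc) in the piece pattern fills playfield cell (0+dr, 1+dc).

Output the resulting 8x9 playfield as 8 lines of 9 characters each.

Answer: ..##.....
.##......
.##......
.........
#.....#..
#.....#..
.####.#..
..#..#..#

Derivation:
Fill (0+0,1+1) = (0,2)
Fill (0+1,1+0) = (1,1)
Fill (0+1,1+1) = (1,2)
Fill (0+2,1+1) = (2,2)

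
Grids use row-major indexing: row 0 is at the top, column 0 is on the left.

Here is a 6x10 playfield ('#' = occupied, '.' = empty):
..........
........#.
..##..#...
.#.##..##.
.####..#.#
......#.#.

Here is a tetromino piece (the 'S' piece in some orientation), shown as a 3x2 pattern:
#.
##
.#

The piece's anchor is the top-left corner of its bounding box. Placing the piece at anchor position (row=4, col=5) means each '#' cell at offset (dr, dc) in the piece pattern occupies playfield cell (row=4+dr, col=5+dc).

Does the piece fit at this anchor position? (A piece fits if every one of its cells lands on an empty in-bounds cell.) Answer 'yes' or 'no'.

Check each piece cell at anchor (4, 5):
  offset (0,0) -> (4,5): empty -> OK
  offset (1,0) -> (5,5): empty -> OK
  offset (1,1) -> (5,6): occupied ('#') -> FAIL
  offset (2,1) -> (6,6): out of bounds -> FAIL
All cells valid: no

Answer: no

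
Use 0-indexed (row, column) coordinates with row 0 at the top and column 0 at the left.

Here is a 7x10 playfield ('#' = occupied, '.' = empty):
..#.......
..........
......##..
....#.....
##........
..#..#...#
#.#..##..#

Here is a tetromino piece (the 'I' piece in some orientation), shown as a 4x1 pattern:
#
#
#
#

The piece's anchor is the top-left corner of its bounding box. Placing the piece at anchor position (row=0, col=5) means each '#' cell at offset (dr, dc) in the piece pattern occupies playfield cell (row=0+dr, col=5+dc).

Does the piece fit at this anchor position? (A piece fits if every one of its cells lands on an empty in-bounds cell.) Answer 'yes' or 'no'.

Check each piece cell at anchor (0, 5):
  offset (0,0) -> (0,5): empty -> OK
  offset (1,0) -> (1,5): empty -> OK
  offset (2,0) -> (2,5): empty -> OK
  offset (3,0) -> (3,5): empty -> OK
All cells valid: yes

Answer: yes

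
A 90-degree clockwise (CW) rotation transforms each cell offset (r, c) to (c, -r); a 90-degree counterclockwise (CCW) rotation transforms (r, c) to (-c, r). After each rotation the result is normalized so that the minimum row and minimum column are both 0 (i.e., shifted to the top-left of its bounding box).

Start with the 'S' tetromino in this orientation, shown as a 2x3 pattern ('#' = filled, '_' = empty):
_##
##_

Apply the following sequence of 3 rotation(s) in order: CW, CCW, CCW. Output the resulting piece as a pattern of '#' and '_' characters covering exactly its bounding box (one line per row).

Start:
_##
##_
After rotation 1 (CW):
#_
##
_#
After rotation 2 (CCW):
_##
##_
After rotation 3 (CCW):
#_
##
_#

Answer: #_
##
_#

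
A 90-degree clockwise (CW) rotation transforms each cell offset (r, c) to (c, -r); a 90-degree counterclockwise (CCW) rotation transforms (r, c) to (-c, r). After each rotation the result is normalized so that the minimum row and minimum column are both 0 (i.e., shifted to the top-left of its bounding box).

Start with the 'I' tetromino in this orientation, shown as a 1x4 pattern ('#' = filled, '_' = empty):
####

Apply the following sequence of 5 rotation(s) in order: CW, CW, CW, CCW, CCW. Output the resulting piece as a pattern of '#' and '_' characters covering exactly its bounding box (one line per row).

Answer: #
#
#
#

Derivation:
Start:
####
After rotation 1 (CW):
#
#
#
#
After rotation 2 (CW):
####
After rotation 3 (CW):
#
#
#
#
After rotation 4 (CCW):
####
After rotation 5 (CCW):
#
#
#
#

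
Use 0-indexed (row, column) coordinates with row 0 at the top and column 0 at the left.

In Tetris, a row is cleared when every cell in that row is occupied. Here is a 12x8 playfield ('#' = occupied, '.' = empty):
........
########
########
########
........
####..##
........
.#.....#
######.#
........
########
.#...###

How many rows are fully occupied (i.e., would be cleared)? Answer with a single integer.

Check each row:
  row 0: 8 empty cells -> not full
  row 1: 0 empty cells -> FULL (clear)
  row 2: 0 empty cells -> FULL (clear)
  row 3: 0 empty cells -> FULL (clear)
  row 4: 8 empty cells -> not full
  row 5: 2 empty cells -> not full
  row 6: 8 empty cells -> not full
  row 7: 6 empty cells -> not full
  row 8: 1 empty cell -> not full
  row 9: 8 empty cells -> not full
  row 10: 0 empty cells -> FULL (clear)
  row 11: 4 empty cells -> not full
Total rows cleared: 4

Answer: 4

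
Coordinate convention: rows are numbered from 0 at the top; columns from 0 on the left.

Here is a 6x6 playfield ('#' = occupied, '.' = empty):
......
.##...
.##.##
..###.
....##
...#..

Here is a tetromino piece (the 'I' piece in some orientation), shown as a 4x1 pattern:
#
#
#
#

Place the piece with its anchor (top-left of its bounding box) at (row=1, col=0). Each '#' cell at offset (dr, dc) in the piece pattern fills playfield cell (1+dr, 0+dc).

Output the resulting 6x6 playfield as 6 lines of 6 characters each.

Answer: ......
###...
###.##
#.###.
#...##
...#..

Derivation:
Fill (1+0,0+0) = (1,0)
Fill (1+1,0+0) = (2,0)
Fill (1+2,0+0) = (3,0)
Fill (1+3,0+0) = (4,0)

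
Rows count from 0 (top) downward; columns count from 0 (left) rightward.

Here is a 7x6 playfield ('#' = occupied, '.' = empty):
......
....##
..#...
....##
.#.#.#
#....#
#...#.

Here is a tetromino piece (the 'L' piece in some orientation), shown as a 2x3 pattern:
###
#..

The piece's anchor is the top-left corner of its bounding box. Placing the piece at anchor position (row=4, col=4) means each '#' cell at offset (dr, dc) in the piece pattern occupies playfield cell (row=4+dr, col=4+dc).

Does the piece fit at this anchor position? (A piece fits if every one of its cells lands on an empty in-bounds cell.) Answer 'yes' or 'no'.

Answer: no

Derivation:
Check each piece cell at anchor (4, 4):
  offset (0,0) -> (4,4): empty -> OK
  offset (0,1) -> (4,5): occupied ('#') -> FAIL
  offset (0,2) -> (4,6): out of bounds -> FAIL
  offset (1,0) -> (5,4): empty -> OK
All cells valid: no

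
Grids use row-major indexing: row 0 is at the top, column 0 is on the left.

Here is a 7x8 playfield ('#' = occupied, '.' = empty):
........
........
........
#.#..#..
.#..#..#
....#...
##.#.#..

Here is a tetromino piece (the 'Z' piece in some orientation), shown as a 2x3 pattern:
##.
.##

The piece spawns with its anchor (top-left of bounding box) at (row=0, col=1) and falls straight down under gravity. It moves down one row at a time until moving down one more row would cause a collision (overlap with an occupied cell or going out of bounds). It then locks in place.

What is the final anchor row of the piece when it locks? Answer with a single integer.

Spawn at (row=0, col=1). Try each row:
  row 0: fits
  row 1: fits
  row 2: blocked -> lock at row 1

Answer: 1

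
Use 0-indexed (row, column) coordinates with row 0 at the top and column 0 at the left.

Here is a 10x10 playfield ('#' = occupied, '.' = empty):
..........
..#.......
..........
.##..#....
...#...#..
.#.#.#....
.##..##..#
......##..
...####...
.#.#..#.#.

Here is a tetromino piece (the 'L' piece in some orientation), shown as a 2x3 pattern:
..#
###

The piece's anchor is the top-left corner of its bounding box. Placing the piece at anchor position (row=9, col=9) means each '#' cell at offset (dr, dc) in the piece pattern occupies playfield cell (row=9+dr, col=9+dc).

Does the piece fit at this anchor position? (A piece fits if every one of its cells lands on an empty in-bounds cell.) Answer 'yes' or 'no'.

Check each piece cell at anchor (9, 9):
  offset (0,2) -> (9,11): out of bounds -> FAIL
  offset (1,0) -> (10,9): out of bounds -> FAIL
  offset (1,1) -> (10,10): out of bounds -> FAIL
  offset (1,2) -> (10,11): out of bounds -> FAIL
All cells valid: no

Answer: no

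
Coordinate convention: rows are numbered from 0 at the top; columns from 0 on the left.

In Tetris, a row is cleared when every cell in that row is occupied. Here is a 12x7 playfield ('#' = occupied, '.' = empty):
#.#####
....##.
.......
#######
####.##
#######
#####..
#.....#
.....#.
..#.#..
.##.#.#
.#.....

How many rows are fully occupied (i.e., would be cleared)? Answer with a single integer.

Answer: 2

Derivation:
Check each row:
  row 0: 1 empty cell -> not full
  row 1: 5 empty cells -> not full
  row 2: 7 empty cells -> not full
  row 3: 0 empty cells -> FULL (clear)
  row 4: 1 empty cell -> not full
  row 5: 0 empty cells -> FULL (clear)
  row 6: 2 empty cells -> not full
  row 7: 5 empty cells -> not full
  row 8: 6 empty cells -> not full
  row 9: 5 empty cells -> not full
  row 10: 3 empty cells -> not full
  row 11: 6 empty cells -> not full
Total rows cleared: 2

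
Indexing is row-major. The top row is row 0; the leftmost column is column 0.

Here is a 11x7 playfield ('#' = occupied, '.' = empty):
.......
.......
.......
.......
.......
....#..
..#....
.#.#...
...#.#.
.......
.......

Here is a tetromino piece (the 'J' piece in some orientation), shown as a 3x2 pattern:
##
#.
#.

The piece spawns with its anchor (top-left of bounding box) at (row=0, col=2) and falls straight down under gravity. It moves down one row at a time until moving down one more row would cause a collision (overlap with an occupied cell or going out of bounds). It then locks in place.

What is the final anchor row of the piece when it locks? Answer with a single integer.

Answer: 3

Derivation:
Spawn at (row=0, col=2). Try each row:
  row 0: fits
  row 1: fits
  row 2: fits
  row 3: fits
  row 4: blocked -> lock at row 3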